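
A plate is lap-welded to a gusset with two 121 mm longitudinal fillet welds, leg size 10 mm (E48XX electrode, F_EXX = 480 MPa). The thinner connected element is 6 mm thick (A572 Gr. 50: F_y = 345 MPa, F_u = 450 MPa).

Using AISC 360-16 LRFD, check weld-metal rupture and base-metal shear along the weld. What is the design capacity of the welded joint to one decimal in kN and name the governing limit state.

294.0 kN (base-metal shear governs)

Weld metal: throat = 0.707×10 = 7.07 mm, L = 2×121 = 242 mm. φR_n = 0.75 × 0.6 × 480 × 7.07 × 242 = 369.6 kN.
Base metal shear (6 mm plate): yield φR_n = 1.0×0.6×345×6×242 = 300.6 kN; rupture φR_n = 0.75×0.6×450×6×242 = 294.0 kN; take 294.0 kN (rupture).
Governing: min(369.6, 294.0) = 294.0 kN → base-metal shear.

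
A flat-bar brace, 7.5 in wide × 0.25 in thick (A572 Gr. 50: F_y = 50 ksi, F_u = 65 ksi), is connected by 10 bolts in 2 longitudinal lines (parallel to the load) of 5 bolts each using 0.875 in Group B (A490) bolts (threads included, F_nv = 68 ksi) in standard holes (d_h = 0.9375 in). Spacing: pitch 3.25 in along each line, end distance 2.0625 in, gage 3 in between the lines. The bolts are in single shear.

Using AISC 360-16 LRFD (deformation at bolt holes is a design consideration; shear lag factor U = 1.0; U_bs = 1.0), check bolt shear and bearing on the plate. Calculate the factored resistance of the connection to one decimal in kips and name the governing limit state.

251.4 kips (bearing governs)

Bolt shear: A_b = π(0.875)²/4 = 0.60132 in². φR_n = 0.75 × 68 × 0.60132 × 10 × 1 = 306.7 kips.
Bearing (0.25 in plate, F_u = 65 ksi): end bolts L_c = 2.0625 − 0.9375/2 = 1.59375, R_n = min(1.2×1.59375×0.25×65, 2.4×0.875×0.25×65) = 31.078 kips/bolt; interior L_c = 3.25 − 0.9375 = 2.3125, R_n = 34.125 kips/bolt. φR_n = 0.75 × (2×31.078 + 8×34.125) = 251.4 kips.
Governing: min(306.7, 251.4) = 251.4 kips → bearing.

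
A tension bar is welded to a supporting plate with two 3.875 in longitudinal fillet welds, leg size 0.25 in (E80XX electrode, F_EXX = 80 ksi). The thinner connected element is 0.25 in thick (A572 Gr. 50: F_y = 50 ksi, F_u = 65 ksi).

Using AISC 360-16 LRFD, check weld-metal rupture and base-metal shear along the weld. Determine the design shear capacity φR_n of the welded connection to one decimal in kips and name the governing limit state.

Weld metal: throat = 0.707×0.25 = 0.17675 in, L = 2×3.875 = 7.75 in. φR_n = 0.75 × 0.6 × 80 × 0.17675 × 7.75 = 49.3 kips.
Base metal shear (0.25 in plate): yield φR_n = 1.0×0.6×50×0.25×7.75 = 58.1 kips; rupture φR_n = 0.75×0.6×65×0.25×7.75 = 56.7 kips; take 56.7 kips (rupture).
Governing: min(49.3, 56.7) = 49.3 kips → weld metal.

49.3 kips (weld metal governs)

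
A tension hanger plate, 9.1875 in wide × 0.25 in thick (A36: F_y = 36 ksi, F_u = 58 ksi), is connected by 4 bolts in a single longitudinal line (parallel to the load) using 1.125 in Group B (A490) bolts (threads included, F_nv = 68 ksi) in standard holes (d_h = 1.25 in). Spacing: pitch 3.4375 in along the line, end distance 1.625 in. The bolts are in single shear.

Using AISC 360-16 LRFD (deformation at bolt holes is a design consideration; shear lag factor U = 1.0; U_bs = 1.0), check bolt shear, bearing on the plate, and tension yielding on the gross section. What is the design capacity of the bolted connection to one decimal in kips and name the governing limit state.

Bolt shear: A_b = π(1.125)²/4 = 0.99402 in². φR_n = 0.75 × 68 × 0.99402 × 4 × 1 = 202.8 kips.
Bearing (0.25 in plate, F_u = 58 ksi): end bolts L_c = 1.625 − 1.25/2 = 1, R_n = min(1.2×1×0.25×58, 2.4×1.125×0.25×58) = 17.4 kips/bolt; interior L_c = 3.4375 − 1.25 = 2.1875, R_n = 38.063 kips/bolt. φR_n = 0.75 × (1×17.4 + 3×38.063) = 98.7 kips.
Tension yield (gross): A_g = 9.1875×0.25 = 2.2969 in². φR_n = 0.90 × 36 × 2.2969 = 74.4 kips.
Governing: min(202.8, 98.7, 74.4) = 74.4 kips → gross-section yield.

74.4 kips (gross-section yield governs)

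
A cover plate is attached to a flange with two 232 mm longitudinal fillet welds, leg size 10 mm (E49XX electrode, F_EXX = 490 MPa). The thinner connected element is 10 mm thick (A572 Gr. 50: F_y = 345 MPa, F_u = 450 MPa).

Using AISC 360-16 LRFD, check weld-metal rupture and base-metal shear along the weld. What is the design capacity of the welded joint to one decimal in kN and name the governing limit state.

723.3 kN (weld metal governs)

Weld metal: throat = 0.707×10 = 7.07 mm, L = 2×232 = 464 mm. φR_n = 0.75 × 0.6 × 490 × 7.07 × 464 = 723.3 kN.
Base metal shear (10 mm plate): yield φR_n = 1.0×0.6×345×10×464 = 960.5 kN; rupture φR_n = 0.75×0.6×450×10×464 = 939.6 kN; take 939.6 kN (rupture).
Governing: min(723.3, 939.6) = 723.3 kN → weld metal.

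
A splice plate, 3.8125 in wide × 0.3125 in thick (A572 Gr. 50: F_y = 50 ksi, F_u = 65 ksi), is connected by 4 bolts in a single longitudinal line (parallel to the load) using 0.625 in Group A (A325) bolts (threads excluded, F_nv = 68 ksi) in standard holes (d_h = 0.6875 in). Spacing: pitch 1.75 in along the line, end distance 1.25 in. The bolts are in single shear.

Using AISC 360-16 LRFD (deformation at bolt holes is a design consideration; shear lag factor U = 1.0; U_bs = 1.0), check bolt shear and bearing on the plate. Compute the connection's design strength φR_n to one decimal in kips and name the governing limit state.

Bolt shear: A_b = π(0.625)²/4 = 0.3068 in². φR_n = 0.75 × 68 × 0.3068 × 4 × 1 = 62.6 kips.
Bearing (0.3125 in plate, F_u = 65 ksi): end bolts L_c = 1.25 − 0.6875/2 = 0.90625, R_n = min(1.2×0.90625×0.3125×65, 2.4×0.625×0.3125×65) = 22.09 kips/bolt; interior L_c = 1.75 − 0.6875 = 1.0625, R_n = 25.898 kips/bolt. φR_n = 0.75 × (1×22.09 + 3×25.898) = 74.8 kips.
Governing: min(62.6, 74.8) = 62.6 kips → bolt shear.

62.6 kips (bolt shear governs)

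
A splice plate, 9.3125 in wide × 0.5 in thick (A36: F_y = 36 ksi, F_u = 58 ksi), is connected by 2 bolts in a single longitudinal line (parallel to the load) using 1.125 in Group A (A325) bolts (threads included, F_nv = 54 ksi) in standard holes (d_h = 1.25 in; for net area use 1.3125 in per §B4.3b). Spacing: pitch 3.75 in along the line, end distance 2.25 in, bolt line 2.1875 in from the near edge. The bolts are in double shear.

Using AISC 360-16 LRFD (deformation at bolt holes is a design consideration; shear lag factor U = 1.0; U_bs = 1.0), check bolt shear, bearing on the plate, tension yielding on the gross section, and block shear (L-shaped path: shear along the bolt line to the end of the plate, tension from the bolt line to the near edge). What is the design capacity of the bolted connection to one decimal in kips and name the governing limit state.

81.9 kips (block shear governs)

Bolt shear: A_b = π(1.125)²/4 = 0.99402 in². φR_n = 0.75 × 54 × 0.99402 × 2 × 2 = 161.0 kips.
Bearing (0.5 in plate, F_u = 58 ksi): end bolts L_c = 2.25 − 1.25/2 = 1.625, R_n = min(1.2×1.625×0.5×58, 2.4×1.125×0.5×58) = 56.55 kips/bolt; interior L_c = 3.75 − 1.25 = 2.5, R_n = 78.3 kips/bolt. φR_n = 0.75 × (1×56.55 + 1×78.3) = 101.1 kips.
Tension yield (gross): A_g = 9.3125×0.5 = 4.6563 in². φR_n = 0.90 × 36 × 4.6563 = 150.9 kips.
Block shear: shear path 1×[2.25+1×3.75] = 1×6 in, A_gv = 3, A_nv = 1×(6 − 1.5×1.3125)×0.5 = 2.0156 in²; tension to near edge: (2.1875 − 0.5×1.3125)×0.5 = 0.76563 in². R_n = min(0.6×58×2.0156, 0.6×36×3) + 1.0×58×0.76563 = min(70.143, 64.8) + 44.407 = 109.21 kips. φR_n = 0.75 × 109.21 = 81.9 kips.
Governing: min(161.0, 101.1, 150.9, 81.9) = 81.9 kips → block shear.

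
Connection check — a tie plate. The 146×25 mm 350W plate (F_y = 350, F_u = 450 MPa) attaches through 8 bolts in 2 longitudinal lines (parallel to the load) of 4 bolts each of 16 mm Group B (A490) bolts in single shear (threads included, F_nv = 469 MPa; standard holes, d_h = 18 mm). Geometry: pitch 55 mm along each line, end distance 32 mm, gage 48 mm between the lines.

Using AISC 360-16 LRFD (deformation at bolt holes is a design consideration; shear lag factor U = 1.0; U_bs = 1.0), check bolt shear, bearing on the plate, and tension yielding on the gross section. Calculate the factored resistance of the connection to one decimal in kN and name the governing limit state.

Bolt shear: A_b = π(16)²/4 = 201.06 mm². φR_n = 0.75 × 469 × 201.06 × 8 × 1 = 565.8 kN.
Bearing (25 mm plate, F_u = 450 MPa): end bolts L_c = 32 − 18/2 = 23, R_n = min(1.2×23×25×450, 2.4×16×25×450) = 310.5 kN/bolt; interior L_c = 55 − 18 = 37, R_n = 432 kN/bolt. φR_n = 0.75 × (2×310.5 + 6×432) = 2409.8 kN.
Tension yield (gross): A_g = 146×25 = 3650 mm². φR_n = 0.90 × 350 × 3650 = 1149.8 kN.
Governing: min(565.8, 2409.8, 1149.8) = 565.8 kN → bolt shear.

565.8 kN (bolt shear governs)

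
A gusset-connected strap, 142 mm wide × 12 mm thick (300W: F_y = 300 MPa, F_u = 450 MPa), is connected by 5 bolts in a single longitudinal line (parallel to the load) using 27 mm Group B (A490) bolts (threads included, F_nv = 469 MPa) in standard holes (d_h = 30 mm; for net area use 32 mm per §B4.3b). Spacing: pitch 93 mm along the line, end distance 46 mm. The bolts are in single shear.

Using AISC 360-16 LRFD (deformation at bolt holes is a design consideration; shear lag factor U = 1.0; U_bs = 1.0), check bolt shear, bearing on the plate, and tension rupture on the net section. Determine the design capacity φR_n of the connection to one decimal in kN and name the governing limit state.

Bolt shear: A_b = π(27)²/4 = 572.56 mm². φR_n = 0.75 × 469 × 572.56 × 5 × 1 = 1007.0 kN.
Bearing (12 mm plate, F_u = 450 MPa): end bolts L_c = 46 − 30/2 = 31, R_n = min(1.2×31×12×450, 2.4×27×12×450) = 200.88 kN/bolt; interior L_c = 93 − 30 = 63, R_n = 349.92 kN/bolt. φR_n = 0.75 × (1×200.88 + 4×349.92) = 1200.4 kN.
Tension rupture (net): A_n = (142 − 1×32)×12 = 1320 mm² (U = 1.0, A_e = A_n). φR_n = 0.75 × 450 × 1320 = 445.5 kN.
Governing: min(1007.0, 1200.4, 445.5) = 445.5 kN → net-section rupture.

445.5 kN (net-section rupture governs)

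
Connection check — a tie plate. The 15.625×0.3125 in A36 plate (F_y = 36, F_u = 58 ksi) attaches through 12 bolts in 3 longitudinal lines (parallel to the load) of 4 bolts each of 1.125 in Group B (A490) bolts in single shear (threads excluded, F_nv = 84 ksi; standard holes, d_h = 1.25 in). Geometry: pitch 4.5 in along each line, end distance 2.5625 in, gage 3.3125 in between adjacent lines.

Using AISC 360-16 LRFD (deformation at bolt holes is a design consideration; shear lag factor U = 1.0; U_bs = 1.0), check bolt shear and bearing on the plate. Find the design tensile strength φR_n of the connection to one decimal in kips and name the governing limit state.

Bolt shear: A_b = π(1.125)²/4 = 0.99402 in². φR_n = 0.75 × 84 × 0.99402 × 12 × 1 = 751.5 kips.
Bearing (0.3125 in plate, F_u = 58 ksi): end bolts L_c = 2.5625 − 1.25/2 = 1.9375, R_n = min(1.2×1.9375×0.3125×58, 2.4×1.125×0.3125×58) = 42.141 kips/bolt; interior L_c = 4.5 − 1.25 = 3.25, R_n = 48.938 kips/bolt. φR_n = 0.75 × (3×42.141 + 9×48.938) = 425.1 kips.
Governing: min(751.5, 425.1) = 425.1 kips → bearing.

425.1 kips (bearing governs)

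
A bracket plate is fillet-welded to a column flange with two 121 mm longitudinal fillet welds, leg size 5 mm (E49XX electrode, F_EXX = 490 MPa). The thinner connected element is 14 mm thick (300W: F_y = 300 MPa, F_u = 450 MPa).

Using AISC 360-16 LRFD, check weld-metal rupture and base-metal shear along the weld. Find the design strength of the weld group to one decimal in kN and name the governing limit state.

Weld metal: throat = 0.707×5 = 3.535 mm, L = 2×121 = 242 mm. φR_n = 0.75 × 0.6 × 490 × 3.535 × 242 = 188.6 kN.
Base metal shear (14 mm plate): yield φR_n = 1.0×0.6×300×14×242 = 609.8 kN; rupture φR_n = 0.75×0.6×450×14×242 = 686.1 kN; take 609.8 kN (yield).
Governing: min(188.6, 609.8) = 188.6 kN → weld metal.

188.6 kN (weld metal governs)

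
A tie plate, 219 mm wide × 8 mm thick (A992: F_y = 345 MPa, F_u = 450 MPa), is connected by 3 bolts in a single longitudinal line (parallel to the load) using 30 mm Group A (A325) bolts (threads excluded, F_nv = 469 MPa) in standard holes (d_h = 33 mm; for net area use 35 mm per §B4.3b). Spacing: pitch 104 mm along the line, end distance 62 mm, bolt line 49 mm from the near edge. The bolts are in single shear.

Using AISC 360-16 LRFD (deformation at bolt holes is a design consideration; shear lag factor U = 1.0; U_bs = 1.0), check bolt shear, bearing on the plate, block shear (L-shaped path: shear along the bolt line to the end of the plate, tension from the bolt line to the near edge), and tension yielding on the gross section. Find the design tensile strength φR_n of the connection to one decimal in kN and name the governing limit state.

380.7 kN (block shear governs)

Bolt shear: A_b = π(30)²/4 = 706.86 mm². φR_n = 0.75 × 469 × 706.86 × 3 × 1 = 745.9 kN.
Bearing (8 mm plate, F_u = 450 MPa): end bolts L_c = 62 − 33/2 = 45.5, R_n = min(1.2×45.5×8×450, 2.4×30×8×450) = 196.56 kN/bolt; interior L_c = 104 − 33 = 71, R_n = 259.2 kN/bolt. φR_n = 0.75 × (1×196.56 + 2×259.2) = 536.2 kN.
Block shear: shear path 1×[62+2×104] = 1×270 mm, A_gv = 2160, A_nv = 1×(270 − 2.5×35)×8 = 1460 mm²; tension to near edge: (49 − 0.5×35)×8 = 252 mm². R_n = min(0.6×450×1460, 0.6×345×2160) + 1.0×450×252 = min(394.2, 447.12) + 113.4 = 507.6 kN. φR_n = 0.75 × 507.6 = 380.7 kN.
Tension yield (gross): A_g = 219×8 = 1752 mm². φR_n = 0.90 × 345 × 1752 = 544.0 kN.
Governing: min(745.9, 536.2, 380.7, 544.0) = 380.7 kN → block shear.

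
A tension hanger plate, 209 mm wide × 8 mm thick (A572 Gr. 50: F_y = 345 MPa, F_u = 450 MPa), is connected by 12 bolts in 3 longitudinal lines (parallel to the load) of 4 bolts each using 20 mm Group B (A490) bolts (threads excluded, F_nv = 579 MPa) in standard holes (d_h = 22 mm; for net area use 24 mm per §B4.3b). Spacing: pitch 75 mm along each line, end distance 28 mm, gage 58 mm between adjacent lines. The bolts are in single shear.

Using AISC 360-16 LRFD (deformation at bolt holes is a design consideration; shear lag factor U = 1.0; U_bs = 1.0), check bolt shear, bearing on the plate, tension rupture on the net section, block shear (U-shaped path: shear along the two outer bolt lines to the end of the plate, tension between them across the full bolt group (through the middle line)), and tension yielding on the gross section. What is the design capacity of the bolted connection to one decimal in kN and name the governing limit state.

369.9 kN (net-section rupture governs)

Bolt shear: A_b = π(20)²/4 = 314.16 mm². φR_n = 0.75 × 579 × 314.16 × 12 × 1 = 1637.1 kN.
Bearing (8 mm plate, F_u = 450 MPa): end bolts L_c = 28 − 22/2 = 17, R_n = min(1.2×17×8×450, 2.4×20×8×450) = 73.44 kN/bolt; interior L_c = 75 − 22 = 53, R_n = 172.8 kN/bolt. φR_n = 0.75 × (3×73.44 + 9×172.8) = 1331.6 kN.
Tension rupture (net): A_n = (209 − 3×24)×8 = 1096 mm² (U = 1.0, A_e = A_n). φR_n = 0.75 × 450 × 1096 = 369.9 kN.
Block shear: shear path 2×[28+3×75] = 2×253 mm, A_gv = 4048, A_nv = 2×(253 − 3.5×24)×8 = 2704 mm²; tension across gage: (116 − 2×24)×8 = 544 mm². R_n = min(0.6×450×2704, 0.6×345×4048) + 1.0×450×544 = min(730.08, 837.94) + 244.8 = 974.88 kN. φR_n = 0.75 × 974.88 = 731.2 kN.
Tension yield (gross): A_g = 209×8 = 1672 mm². φR_n = 0.90 × 345 × 1672 = 519.2 kN.
Governing: min(1637.1, 1331.6, 369.9, 731.2, 519.2) = 369.9 kN → net-section rupture.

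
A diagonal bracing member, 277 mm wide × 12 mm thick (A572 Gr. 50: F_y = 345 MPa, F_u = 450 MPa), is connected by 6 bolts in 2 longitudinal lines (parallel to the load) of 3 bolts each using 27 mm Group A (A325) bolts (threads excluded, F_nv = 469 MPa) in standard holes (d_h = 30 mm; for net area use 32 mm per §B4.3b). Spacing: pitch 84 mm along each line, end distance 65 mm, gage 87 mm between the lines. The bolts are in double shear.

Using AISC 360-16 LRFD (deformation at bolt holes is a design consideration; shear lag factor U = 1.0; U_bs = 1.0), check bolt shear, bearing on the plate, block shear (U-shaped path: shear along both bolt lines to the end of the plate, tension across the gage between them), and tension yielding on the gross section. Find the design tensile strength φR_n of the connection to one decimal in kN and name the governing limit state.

Bolt shear: A_b = π(27)²/4 = 572.56 mm². φR_n = 0.75 × 469 × 572.56 × 6 × 2 = 2416.8 kN.
Bearing (12 mm plate, F_u = 450 MPa): end bolts L_c = 65 − 30/2 = 50, R_n = min(1.2×50×12×450, 2.4×27×12×450) = 324 kN/bolt; interior L_c = 84 − 30 = 54, R_n = 349.92 kN/bolt. φR_n = 0.75 × (2×324 + 4×349.92) = 1535.8 kN.
Block shear: shear path 2×[65+2×84] = 2×233 mm, A_gv = 5592, A_nv = 2×(233 − 2.5×32)×12 = 3672 mm²; tension across gage: (87 − 1×32)×12 = 660 mm². R_n = min(0.6×450×3672, 0.6×345×5592) + 1.0×450×660 = min(991.44, 1157.5) + 297 = 1288.4 kN. φR_n = 0.75 × 1288.4 = 966.3 kN.
Tension yield (gross): A_g = 277×12 = 3324 mm². φR_n = 0.90 × 345 × 3324 = 1032.1 kN.
Governing: min(2416.8, 1535.8, 966.3, 1032.1) = 966.3 kN → block shear.

966.3 kN (block shear governs)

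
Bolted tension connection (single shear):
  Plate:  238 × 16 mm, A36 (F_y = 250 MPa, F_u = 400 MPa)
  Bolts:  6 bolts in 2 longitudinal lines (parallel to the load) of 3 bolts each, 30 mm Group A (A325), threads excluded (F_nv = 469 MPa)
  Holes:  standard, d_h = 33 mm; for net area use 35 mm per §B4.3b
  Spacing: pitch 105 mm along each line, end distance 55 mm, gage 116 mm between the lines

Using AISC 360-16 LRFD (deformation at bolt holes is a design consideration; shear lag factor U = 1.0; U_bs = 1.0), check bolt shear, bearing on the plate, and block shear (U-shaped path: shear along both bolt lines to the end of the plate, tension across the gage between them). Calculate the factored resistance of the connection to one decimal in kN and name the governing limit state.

1342.8 kN (block shear governs)

Bolt shear: A_b = π(30)²/4 = 706.86 mm². φR_n = 0.75 × 469 × 706.86 × 6 × 1 = 1491.8 kN.
Bearing (16 mm plate, F_u = 400 MPa): end bolts L_c = 55 − 33/2 = 38.5, R_n = min(1.2×38.5×16×400, 2.4×30×16×400) = 295.68 kN/bolt; interior L_c = 105 − 33 = 72, R_n = 460.8 kN/bolt. φR_n = 0.75 × (2×295.68 + 4×460.8) = 1825.9 kN.
Block shear: shear path 2×[55+2×105] = 2×265 mm, A_gv = 8480, A_nv = 2×(265 − 2.5×35)×16 = 5680 mm²; tension across gage: (116 − 1×35)×16 = 1296 mm². R_n = min(0.6×400×5680, 0.6×250×8480) + 1.0×400×1296 = min(1363.2, 1272) + 518.4 = 1790.4 kN. φR_n = 0.75 × 1790.4 = 1342.8 kN.
Governing: min(1491.8, 1825.9, 1342.8) = 1342.8 kN → block shear.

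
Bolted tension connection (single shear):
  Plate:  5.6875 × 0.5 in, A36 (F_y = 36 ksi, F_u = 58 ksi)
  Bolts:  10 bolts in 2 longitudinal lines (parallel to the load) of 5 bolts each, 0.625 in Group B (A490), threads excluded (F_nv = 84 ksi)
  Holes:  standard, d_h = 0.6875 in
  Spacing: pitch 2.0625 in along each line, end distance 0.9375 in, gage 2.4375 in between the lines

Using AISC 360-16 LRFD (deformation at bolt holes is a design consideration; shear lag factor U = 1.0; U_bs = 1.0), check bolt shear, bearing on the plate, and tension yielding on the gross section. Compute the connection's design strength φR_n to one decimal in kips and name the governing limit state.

92.1 kips (gross-section yield governs)

Bolt shear: A_b = π(0.625)²/4 = 0.3068 in². φR_n = 0.75 × 84 × 0.3068 × 10 × 1 = 193.3 kips.
Bearing (0.5 in plate, F_u = 58 ksi): end bolts L_c = 0.9375 − 0.6875/2 = 0.59375, R_n = min(1.2×0.59375×0.5×58, 2.4×0.625×0.5×58) = 20.663 kips/bolt; interior L_c = 2.0625 − 0.6875 = 1.375, R_n = 43.5 kips/bolt. φR_n = 0.75 × (2×20.663 + 8×43.5) = 292.0 kips.
Tension yield (gross): A_g = 5.6875×0.5 = 2.8438 in². φR_n = 0.90 × 36 × 2.8438 = 92.1 kips.
Governing: min(193.3, 292.0, 92.1) = 92.1 kips → gross-section yield.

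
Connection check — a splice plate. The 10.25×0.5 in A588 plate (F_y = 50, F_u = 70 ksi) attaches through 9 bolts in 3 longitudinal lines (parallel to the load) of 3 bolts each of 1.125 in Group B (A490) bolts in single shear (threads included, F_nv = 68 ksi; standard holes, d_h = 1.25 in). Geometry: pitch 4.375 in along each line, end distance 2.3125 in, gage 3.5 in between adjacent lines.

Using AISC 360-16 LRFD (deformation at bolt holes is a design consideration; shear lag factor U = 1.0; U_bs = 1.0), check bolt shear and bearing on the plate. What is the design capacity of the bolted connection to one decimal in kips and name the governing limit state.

Bolt shear: A_b = π(1.125)²/4 = 0.99402 in². φR_n = 0.75 × 68 × 0.99402 × 9 × 1 = 456.3 kips.
Bearing (0.5 in plate, F_u = 70 ksi): end bolts L_c = 2.3125 − 1.25/2 = 1.6875, R_n = min(1.2×1.6875×0.5×70, 2.4×1.125×0.5×70) = 70.875 kips/bolt; interior L_c = 4.375 − 1.25 = 3.125, R_n = 94.5 kips/bolt. φR_n = 0.75 × (3×70.875 + 6×94.5) = 584.7 kips.
Governing: min(456.3, 584.7) = 456.3 kips → bolt shear.

456.3 kips (bolt shear governs)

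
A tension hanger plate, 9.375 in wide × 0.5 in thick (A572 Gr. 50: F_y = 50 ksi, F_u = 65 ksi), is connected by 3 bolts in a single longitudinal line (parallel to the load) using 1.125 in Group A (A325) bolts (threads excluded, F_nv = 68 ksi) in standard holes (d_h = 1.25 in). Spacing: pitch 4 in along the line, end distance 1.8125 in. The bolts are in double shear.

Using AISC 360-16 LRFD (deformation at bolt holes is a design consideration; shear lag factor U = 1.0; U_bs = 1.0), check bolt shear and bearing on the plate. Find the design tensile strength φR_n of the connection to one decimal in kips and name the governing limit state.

Bolt shear: A_b = π(1.125)²/4 = 0.99402 in². φR_n = 0.75 × 68 × 0.99402 × 3 × 2 = 304.2 kips.
Bearing (0.5 in plate, F_u = 65 ksi): end bolts L_c = 1.8125 − 1.25/2 = 1.1875, R_n = min(1.2×1.1875×0.5×65, 2.4×1.125×0.5×65) = 46.313 kips/bolt; interior L_c = 4 − 1.25 = 2.75, R_n = 87.75 kips/bolt. φR_n = 0.75 × (1×46.313 + 2×87.75) = 166.4 kips.
Governing: min(304.2, 166.4) = 166.4 kips → bearing.

166.4 kips (bearing governs)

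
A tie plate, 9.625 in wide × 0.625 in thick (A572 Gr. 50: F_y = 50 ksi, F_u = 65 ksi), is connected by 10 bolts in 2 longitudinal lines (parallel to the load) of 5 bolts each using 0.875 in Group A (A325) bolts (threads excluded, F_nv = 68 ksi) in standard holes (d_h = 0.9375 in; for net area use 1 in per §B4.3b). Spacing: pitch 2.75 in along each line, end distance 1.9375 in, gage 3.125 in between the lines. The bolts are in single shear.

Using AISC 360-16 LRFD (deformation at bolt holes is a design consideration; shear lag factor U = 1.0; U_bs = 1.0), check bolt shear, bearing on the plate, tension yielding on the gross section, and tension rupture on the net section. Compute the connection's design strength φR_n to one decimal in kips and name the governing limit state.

Bolt shear: A_b = π(0.875)²/4 = 0.60132 in². φR_n = 0.75 × 68 × 0.60132 × 10 × 1 = 306.7 kips.
Bearing (0.625 in plate, F_u = 65 ksi): end bolts L_c = 1.9375 − 0.9375/2 = 1.46875, R_n = min(1.2×1.46875×0.625×65, 2.4×0.875×0.625×65) = 71.602 kips/bolt; interior L_c = 2.75 − 0.9375 = 1.8125, R_n = 85.313 kips/bolt. φR_n = 0.75 × (2×71.602 + 8×85.313) = 619.3 kips.
Tension yield (gross): A_g = 9.625×0.625 = 6.0156 in². φR_n = 0.90 × 50 × 6.0156 = 270.7 kips.
Tension rupture (net): A_n = (9.625 − 2×1)×0.625 = 4.7656 in² (U = 1.0, A_e = A_n). φR_n = 0.75 × 65 × 4.7656 = 232.3 kips.
Governing: min(306.7, 619.3, 270.7, 232.3) = 232.3 kips → net-section rupture.

232.3 kips (net-section rupture governs)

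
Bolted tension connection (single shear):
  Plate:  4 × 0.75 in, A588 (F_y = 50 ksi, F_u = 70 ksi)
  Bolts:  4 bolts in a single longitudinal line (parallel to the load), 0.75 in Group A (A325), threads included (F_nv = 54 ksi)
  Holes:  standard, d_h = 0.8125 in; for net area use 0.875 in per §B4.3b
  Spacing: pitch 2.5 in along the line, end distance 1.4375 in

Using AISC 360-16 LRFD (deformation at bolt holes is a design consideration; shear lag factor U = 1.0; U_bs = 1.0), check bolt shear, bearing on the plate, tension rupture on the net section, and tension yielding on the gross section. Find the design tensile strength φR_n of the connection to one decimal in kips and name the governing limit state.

71.6 kips (bolt shear governs)

Bolt shear: A_b = π(0.75)²/4 = 0.44179 in². φR_n = 0.75 × 54 × 0.44179 × 4 × 1 = 71.6 kips.
Bearing (0.75 in plate, F_u = 70 ksi): end bolts L_c = 1.4375 − 0.8125/2 = 1.03125, R_n = min(1.2×1.03125×0.75×70, 2.4×0.75×0.75×70) = 64.969 kips/bolt; interior L_c = 2.5 − 0.8125 = 1.6875, R_n = 94.5 kips/bolt. φR_n = 0.75 × (1×64.969 + 3×94.5) = 261.4 kips.
Tension rupture (net): A_n = (4 − 1×0.875)×0.75 = 2.3438 in² (U = 1.0, A_e = A_n). φR_n = 0.75 × 70 × 2.3438 = 123.0 kips.
Tension yield (gross): A_g = 4×0.75 = 3 in². φR_n = 0.90 × 50 × 3 = 135.0 kips.
Governing: min(71.6, 261.4, 123.0, 135.0) = 71.6 kips → bolt shear.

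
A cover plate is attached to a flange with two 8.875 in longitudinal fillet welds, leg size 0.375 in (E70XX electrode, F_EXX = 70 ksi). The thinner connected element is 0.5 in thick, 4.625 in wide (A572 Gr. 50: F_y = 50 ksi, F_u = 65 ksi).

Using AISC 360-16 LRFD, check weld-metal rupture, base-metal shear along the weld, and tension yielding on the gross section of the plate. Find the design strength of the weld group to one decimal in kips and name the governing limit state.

Weld metal: throat = 0.707×0.375 = 0.26513 in, L = 2×8.875 = 17.75 in. φR_n = 0.75 × 0.6 × 70 × 0.26513 × 17.75 = 148.2 kips.
Base metal shear (0.5 in plate): yield φR_n = 1.0×0.6×50×0.5×17.75 = 266.3 kips; rupture φR_n = 0.75×0.6×65×0.5×17.75 = 259.6 kips; take 259.6 kips (rupture).
Tension yield (gross): A_g = 4.625×0.5 = 2.3125 in². φR_n = 0.90 × 50 × 2.3125 = 104.1 kips.
Governing: min(148.2, 259.6, 104.1) = 104.1 kips → gross-section yield.

104.1 kips (gross-section yield governs)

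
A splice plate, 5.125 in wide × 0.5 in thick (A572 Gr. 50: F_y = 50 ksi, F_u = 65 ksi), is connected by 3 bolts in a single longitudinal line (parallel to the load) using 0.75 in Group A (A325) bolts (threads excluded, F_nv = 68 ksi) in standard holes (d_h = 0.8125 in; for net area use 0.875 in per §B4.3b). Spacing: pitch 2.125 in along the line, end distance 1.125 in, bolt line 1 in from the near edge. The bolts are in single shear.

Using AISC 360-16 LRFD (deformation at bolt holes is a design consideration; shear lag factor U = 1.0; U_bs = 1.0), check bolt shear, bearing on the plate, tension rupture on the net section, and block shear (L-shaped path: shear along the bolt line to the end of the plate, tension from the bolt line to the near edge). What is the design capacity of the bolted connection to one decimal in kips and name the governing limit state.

Bolt shear: A_b = π(0.75)²/4 = 0.44179 in². φR_n = 0.75 × 68 × 0.44179 × 3 × 1 = 67.6 kips.
Bearing (0.5 in plate, F_u = 65 ksi): end bolts L_c = 1.125 − 0.8125/2 = 0.71875, R_n = min(1.2×0.71875×0.5×65, 2.4×0.75×0.5×65) = 28.031 kips/bolt; interior L_c = 2.125 − 0.8125 = 1.3125, R_n = 51.188 kips/bolt. φR_n = 0.75 × (1×28.031 + 2×51.188) = 97.8 kips.
Tension rupture (net): A_n = (5.125 − 1×0.875)×0.5 = 2.125 in² (U = 1.0, A_e = A_n). φR_n = 0.75 × 65 × 2.125 = 103.6 kips.
Block shear: shear path 1×[1.125+2×2.125] = 1×5.375 in, A_gv = 2.6875, A_nv = 1×(5.375 − 2.5×0.875)×0.5 = 1.5938 in²; tension to near edge: (1 − 0.5×0.875)×0.5 = 0.28125 in². R_n = min(0.6×65×1.5938, 0.6×50×2.6875) + 1.0×65×0.28125 = min(62.158, 80.625) + 18.281 = 80.439 kips. φR_n = 0.75 × 80.439 = 60.3 kips.
Governing: min(67.6, 97.8, 103.6, 60.3) = 60.3 kips → block shear.

60.3 kips (block shear governs)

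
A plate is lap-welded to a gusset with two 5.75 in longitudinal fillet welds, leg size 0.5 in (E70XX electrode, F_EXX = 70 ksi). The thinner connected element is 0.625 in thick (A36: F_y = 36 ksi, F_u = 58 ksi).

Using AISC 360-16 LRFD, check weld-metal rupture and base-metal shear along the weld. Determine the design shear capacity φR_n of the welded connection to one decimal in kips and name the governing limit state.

128.1 kips (weld metal governs)

Weld metal: throat = 0.707×0.5 = 0.3535 in, L = 2×5.75 = 11.5 in. φR_n = 0.75 × 0.6 × 70 × 0.3535 × 11.5 = 128.1 kips.
Base metal shear (0.625 in plate): yield φR_n = 1.0×0.6×36×0.625×11.5 = 155.3 kips; rupture φR_n = 0.75×0.6×58×0.625×11.5 = 187.6 kips; take 155.3 kips (yield).
Governing: min(128.1, 155.3) = 128.1 kips → weld metal.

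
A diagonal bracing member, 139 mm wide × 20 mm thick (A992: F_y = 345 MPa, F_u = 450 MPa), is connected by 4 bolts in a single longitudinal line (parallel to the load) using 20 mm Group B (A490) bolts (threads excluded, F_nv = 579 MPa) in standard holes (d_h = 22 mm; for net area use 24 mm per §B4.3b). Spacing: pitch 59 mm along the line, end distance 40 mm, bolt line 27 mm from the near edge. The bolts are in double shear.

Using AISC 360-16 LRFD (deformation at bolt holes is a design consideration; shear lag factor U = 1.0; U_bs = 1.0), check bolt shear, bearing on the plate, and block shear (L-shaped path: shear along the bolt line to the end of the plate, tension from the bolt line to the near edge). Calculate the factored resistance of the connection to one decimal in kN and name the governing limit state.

639.9 kN (block shear governs)

Bolt shear: A_b = π(20)²/4 = 314.16 mm². φR_n = 0.75 × 579 × 314.16 × 4 × 2 = 1091.4 kN.
Bearing (20 mm plate, F_u = 450 MPa): end bolts L_c = 40 − 22/2 = 29, R_n = min(1.2×29×20×450, 2.4×20×20×450) = 313.2 kN/bolt; interior L_c = 59 − 22 = 37, R_n = 399.6 kN/bolt. φR_n = 0.75 × (1×313.2 + 3×399.6) = 1134.0 kN.
Block shear: shear path 1×[40+3×59] = 1×217 mm, A_gv = 4340, A_nv = 1×(217 − 3.5×24)×20 = 2660 mm²; tension to near edge: (27 − 0.5×24)×20 = 300 mm². R_n = min(0.6×450×2660, 0.6×345×4340) + 1.0×450×300 = min(718.2, 898.38) + 135 = 853.2 kN. φR_n = 0.75 × 853.2 = 639.9 kN.
Governing: min(1091.4, 1134.0, 639.9) = 639.9 kN → block shear.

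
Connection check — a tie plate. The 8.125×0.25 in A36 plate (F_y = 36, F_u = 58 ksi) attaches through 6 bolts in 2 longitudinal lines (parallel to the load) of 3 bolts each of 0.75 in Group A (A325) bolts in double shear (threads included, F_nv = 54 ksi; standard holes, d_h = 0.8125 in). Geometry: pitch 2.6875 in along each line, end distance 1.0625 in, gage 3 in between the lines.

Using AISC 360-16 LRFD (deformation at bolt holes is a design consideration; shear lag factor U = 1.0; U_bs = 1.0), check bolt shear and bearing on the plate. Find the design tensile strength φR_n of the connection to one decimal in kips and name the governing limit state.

Bolt shear: A_b = π(0.75)²/4 = 0.44179 in². φR_n = 0.75 × 54 × 0.44179 × 6 × 2 = 214.7 kips.
Bearing (0.25 in plate, F_u = 58 ksi): end bolts L_c = 1.0625 − 0.8125/2 = 0.65625, R_n = min(1.2×0.65625×0.25×58, 2.4×0.75×0.25×58) = 11.419 kips/bolt; interior L_c = 2.6875 − 0.8125 = 1.875, R_n = 26.1 kips/bolt. φR_n = 0.75 × (2×11.419 + 4×26.1) = 95.4 kips.
Governing: min(214.7, 95.4) = 95.4 kips → bearing.

95.4 kips (bearing governs)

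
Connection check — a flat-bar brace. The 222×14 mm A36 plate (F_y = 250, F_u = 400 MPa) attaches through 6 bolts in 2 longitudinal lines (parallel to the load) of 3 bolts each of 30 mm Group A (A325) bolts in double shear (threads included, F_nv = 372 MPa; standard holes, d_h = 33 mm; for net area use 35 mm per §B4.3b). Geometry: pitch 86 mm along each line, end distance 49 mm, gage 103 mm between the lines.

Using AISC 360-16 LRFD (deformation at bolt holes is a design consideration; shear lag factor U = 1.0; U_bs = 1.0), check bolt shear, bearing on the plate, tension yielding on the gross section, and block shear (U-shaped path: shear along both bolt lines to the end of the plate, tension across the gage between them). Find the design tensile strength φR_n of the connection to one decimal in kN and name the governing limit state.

Bolt shear: A_b = π(30)²/4 = 706.86 mm². φR_n = 0.75 × 372 × 706.86 × 6 × 2 = 2366.6 kN.
Bearing (14 mm plate, F_u = 400 MPa): end bolts L_c = 49 − 33/2 = 32.5, R_n = min(1.2×32.5×14×400, 2.4×30×14×400) = 218.4 kN/bolt; interior L_c = 86 − 33 = 53, R_n = 356.16 kN/bolt. φR_n = 0.75 × (2×218.4 + 4×356.16) = 1396.1 kN.
Tension yield (gross): A_g = 222×14 = 3108 mm². φR_n = 0.90 × 250 × 3108 = 699.3 kN.
Block shear: shear path 2×[49+2×86] = 2×221 mm, A_gv = 6188, A_nv = 2×(221 − 2.5×35)×14 = 3738 mm²; tension across gage: (103 − 1×35)×14 = 952 mm². R_n = min(0.6×400×3738, 0.6×250×6188) + 1.0×400×952 = min(897.12, 928.2) + 380.8 = 1277.9 kN. φR_n = 0.75 × 1277.9 = 958.4 kN.
Governing: min(2366.6, 1396.1, 699.3, 958.4) = 699.3 kN → gross-section yield.

699.3 kN (gross-section yield governs)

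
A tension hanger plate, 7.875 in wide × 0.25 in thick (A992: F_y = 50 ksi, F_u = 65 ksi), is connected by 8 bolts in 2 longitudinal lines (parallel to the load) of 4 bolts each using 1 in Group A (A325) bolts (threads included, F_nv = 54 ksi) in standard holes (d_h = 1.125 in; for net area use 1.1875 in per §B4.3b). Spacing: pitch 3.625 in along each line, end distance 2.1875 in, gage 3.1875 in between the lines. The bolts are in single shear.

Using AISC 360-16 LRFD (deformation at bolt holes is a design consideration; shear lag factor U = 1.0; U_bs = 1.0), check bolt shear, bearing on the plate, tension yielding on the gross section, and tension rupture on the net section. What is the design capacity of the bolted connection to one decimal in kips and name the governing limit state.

67.0 kips (net-section rupture governs)

Bolt shear: A_b = π(1)²/4 = 0.7854 in². φR_n = 0.75 × 54 × 0.7854 × 8 × 1 = 254.5 kips.
Bearing (0.25 in plate, F_u = 65 ksi): end bolts L_c = 2.1875 − 1.125/2 = 1.625, R_n = min(1.2×1.625×0.25×65, 2.4×1×0.25×65) = 31.688 kips/bolt; interior L_c = 3.625 − 1.125 = 2.5, R_n = 39 kips/bolt. φR_n = 0.75 × (2×31.688 + 6×39) = 223.0 kips.
Tension yield (gross): A_g = 7.875×0.25 = 1.9688 in². φR_n = 0.90 × 50 × 1.9688 = 88.6 kips.
Tension rupture (net): A_n = (7.875 − 2×1.1875)×0.25 = 1.375 in² (U = 1.0, A_e = A_n). φR_n = 0.75 × 65 × 1.375 = 67.0 kips.
Governing: min(254.5, 223.0, 88.6, 67.0) = 67.0 kips → net-section rupture.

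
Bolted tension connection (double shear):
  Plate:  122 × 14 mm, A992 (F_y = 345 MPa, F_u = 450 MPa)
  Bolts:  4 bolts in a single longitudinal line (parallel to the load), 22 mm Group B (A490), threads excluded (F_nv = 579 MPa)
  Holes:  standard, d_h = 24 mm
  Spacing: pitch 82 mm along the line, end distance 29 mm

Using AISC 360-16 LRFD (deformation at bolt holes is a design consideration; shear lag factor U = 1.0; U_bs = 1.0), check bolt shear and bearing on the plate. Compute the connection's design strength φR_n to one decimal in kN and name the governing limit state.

844.8 kN (bearing governs)

Bolt shear: A_b = π(22)²/4 = 380.13 mm². φR_n = 0.75 × 579 × 380.13 × 4 × 2 = 1320.6 kN.
Bearing (14 mm plate, F_u = 450 MPa): end bolts L_c = 29 − 24/2 = 17, R_n = min(1.2×17×14×450, 2.4×22×14×450) = 128.52 kN/bolt; interior L_c = 82 − 24 = 58, R_n = 332.64 kN/bolt. φR_n = 0.75 × (1×128.52 + 3×332.64) = 844.8 kN.
Governing: min(1320.6, 844.8) = 844.8 kN → bearing.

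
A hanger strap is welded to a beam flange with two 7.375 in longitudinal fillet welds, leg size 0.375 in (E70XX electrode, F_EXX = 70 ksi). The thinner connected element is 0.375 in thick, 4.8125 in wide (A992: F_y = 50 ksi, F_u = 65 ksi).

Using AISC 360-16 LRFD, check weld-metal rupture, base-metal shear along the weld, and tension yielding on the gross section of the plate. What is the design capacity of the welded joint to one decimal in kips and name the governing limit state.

Weld metal: throat = 0.707×0.375 = 0.26513 in, L = 2×7.375 = 14.75 in. φR_n = 0.75 × 0.6 × 70 × 0.26513 × 14.75 = 123.2 kips.
Base metal shear (0.375 in plate): yield φR_n = 1.0×0.6×50×0.375×14.75 = 165.9 kips; rupture φR_n = 0.75×0.6×65×0.375×14.75 = 161.8 kips; take 161.8 kips (rupture).
Tension yield (gross): A_g = 4.8125×0.375 = 1.8047 in². φR_n = 0.90 × 50 × 1.8047 = 81.2 kips.
Governing: min(123.2, 161.8, 81.2) = 81.2 kips → gross-section yield.

81.2 kips (gross-section yield governs)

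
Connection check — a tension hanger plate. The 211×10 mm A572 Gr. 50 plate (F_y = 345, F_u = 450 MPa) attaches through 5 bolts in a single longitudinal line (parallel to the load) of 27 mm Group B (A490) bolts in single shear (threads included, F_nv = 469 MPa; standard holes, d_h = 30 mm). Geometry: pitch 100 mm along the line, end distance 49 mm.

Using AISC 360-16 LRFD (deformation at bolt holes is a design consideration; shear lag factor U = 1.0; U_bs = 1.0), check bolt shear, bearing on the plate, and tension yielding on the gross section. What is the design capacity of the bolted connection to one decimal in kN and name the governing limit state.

655.2 kN (gross-section yield governs)

Bolt shear: A_b = π(27)²/4 = 572.56 mm². φR_n = 0.75 × 469 × 572.56 × 5 × 1 = 1007.0 kN.
Bearing (10 mm plate, F_u = 450 MPa): end bolts L_c = 49 − 30/2 = 34, R_n = min(1.2×34×10×450, 2.4×27×10×450) = 183.6 kN/bolt; interior L_c = 100 − 30 = 70, R_n = 291.6 kN/bolt. φR_n = 0.75 × (1×183.6 + 4×291.6) = 1012.5 kN.
Tension yield (gross): A_g = 211×10 = 2110 mm². φR_n = 0.90 × 345 × 2110 = 655.2 kN.
Governing: min(1007.0, 1012.5, 655.2) = 655.2 kN → gross-section yield.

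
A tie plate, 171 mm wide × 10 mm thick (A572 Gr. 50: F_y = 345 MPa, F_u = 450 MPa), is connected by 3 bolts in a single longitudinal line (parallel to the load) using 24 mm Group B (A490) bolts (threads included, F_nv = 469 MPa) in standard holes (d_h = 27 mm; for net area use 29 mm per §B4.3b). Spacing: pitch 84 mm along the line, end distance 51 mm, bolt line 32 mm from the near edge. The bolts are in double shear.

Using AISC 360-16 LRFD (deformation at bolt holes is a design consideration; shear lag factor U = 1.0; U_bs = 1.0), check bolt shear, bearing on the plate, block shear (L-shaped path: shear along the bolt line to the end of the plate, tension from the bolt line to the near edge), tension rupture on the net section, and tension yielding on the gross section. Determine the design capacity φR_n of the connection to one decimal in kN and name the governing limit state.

Bolt shear: A_b = π(24)²/4 = 452.39 mm². φR_n = 0.75 × 469 × 452.39 × 3 × 2 = 954.8 kN.
Bearing (10 mm plate, F_u = 450 MPa): end bolts L_c = 51 − 27/2 = 37.5, R_n = min(1.2×37.5×10×450, 2.4×24×10×450) = 202.5 kN/bolt; interior L_c = 84 − 27 = 57, R_n = 259.2 kN/bolt. φR_n = 0.75 × (1×202.5 + 2×259.2) = 540.7 kN.
Block shear: shear path 1×[51+2×84] = 1×219 mm, A_gv = 2190, A_nv = 1×(219 − 2.5×29)×10 = 1465 mm²; tension to near edge: (32 − 0.5×29)×10 = 175 mm². R_n = min(0.6×450×1465, 0.6×345×2190) + 1.0×450×175 = min(395.55, 453.33) + 78.75 = 474.3 kN. φR_n = 0.75 × 474.3 = 355.7 kN.
Tension rupture (net): A_n = (171 − 1×29)×10 = 1420 mm² (U = 1.0, A_e = A_n). φR_n = 0.75 × 450 × 1420 = 479.3 kN.
Tension yield (gross): A_g = 171×10 = 1710 mm². φR_n = 0.90 × 345 × 1710 = 531.0 kN.
Governing: min(954.8, 540.7, 355.7, 479.3, 531.0) = 355.7 kN → block shear.

355.7 kN (block shear governs)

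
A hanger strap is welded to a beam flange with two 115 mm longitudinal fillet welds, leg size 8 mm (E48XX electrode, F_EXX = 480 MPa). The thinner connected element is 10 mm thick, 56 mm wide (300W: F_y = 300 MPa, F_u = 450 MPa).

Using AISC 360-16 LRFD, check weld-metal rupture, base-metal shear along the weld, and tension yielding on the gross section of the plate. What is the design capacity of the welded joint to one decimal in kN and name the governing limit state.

151.2 kN (gross-section yield governs)

Weld metal: throat = 0.707×8 = 5.656 mm, L = 2×115 = 230 mm. φR_n = 0.75 × 0.6 × 480 × 5.656 × 230 = 281.0 kN.
Base metal shear (10 mm plate): yield φR_n = 1.0×0.6×300×10×230 = 414.0 kN; rupture φR_n = 0.75×0.6×450×10×230 = 465.8 kN; take 414.0 kN (yield).
Tension yield (gross): A_g = 56×10 = 560 mm². φR_n = 0.90 × 300 × 560 = 151.2 kN.
Governing: min(281.0, 414.0, 151.2) = 151.2 kN → gross-section yield.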